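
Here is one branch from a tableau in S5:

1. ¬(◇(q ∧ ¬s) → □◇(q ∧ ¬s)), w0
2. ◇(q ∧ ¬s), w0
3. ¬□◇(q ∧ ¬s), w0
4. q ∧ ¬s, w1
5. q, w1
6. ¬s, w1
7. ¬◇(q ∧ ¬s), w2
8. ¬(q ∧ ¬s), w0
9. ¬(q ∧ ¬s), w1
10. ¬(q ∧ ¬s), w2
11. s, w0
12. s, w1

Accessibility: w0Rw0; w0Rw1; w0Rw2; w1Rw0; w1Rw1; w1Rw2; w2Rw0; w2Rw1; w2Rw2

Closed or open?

Both s and ¬s appear at w1.

Closed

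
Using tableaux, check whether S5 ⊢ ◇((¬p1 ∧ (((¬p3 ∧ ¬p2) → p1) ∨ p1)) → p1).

Tableau for the negation ¬◇((¬p1 ∧ (((¬p3 ∧ ¬p2) → p1) ∨ p1)) → p1):
1. ¬◇((¬p1 ∧ (((¬p3 ∧ ¬p2) → p1) ∨ p1)) → p1), u
2. ¬((¬p1 ∧ (((¬p3 ∧ ¬p2) → p1) ∨ p1)) → p1), u   [¬◇-rule on 1 via uRu]
3. ¬p1 ∧ (((¬p3 ∧ ¬p2) → p1) ∨ p1), u   [¬→-rule on 2]
4. ¬p1, u   [¬→-rule on 2]
5. ((¬p3 ∧ ¬p2) → p1) ∨ p1, u   [∧-rule on 3]
6. (¬p3 ∧ ¬p2) → p1, u   [∨-rule on 5 (branches; this branch)]
7. ¬(¬p3 ∧ ¬p2), u   [→-rule on 6 (branches; this branch)]
8. p2, u   [¬∧-rule on 7 (branches; this branch)]
Accessibility: uRu
The negation has an open branch (countermodel exists).

Invalid (countermodel exists)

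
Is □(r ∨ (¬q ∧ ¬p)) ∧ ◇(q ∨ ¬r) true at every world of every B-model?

Tableau for the negation ¬(□(r ∨ (¬q ∧ ¬p)) ∧ ◇(q ∨ ¬r)):
1. ¬(□(r ∨ (¬q ∧ ¬p)) ∧ ◇(q ∨ ¬r)), u
2. ¬◇(q ∨ ¬r), u
3. ¬(q ∨ ¬r), u
4. ¬q, u
5. r, u
Accessibility: uRu
The negation has an open branch (countermodel exists).

Not valid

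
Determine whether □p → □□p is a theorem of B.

Not valid

Tableau for the negation ¬(□p → □□p):
1. ¬(□p → □□p), w0
2. □p, w0   [¬→-rule on 1]
3. ¬□□p, w0   [¬→-rule on 1]
4. p, w0   [□-rule on 2 via w0Rw0]
5. ¬□p, w1   [¬□-rule on 3: fresh world w1, w0Rw1]
6. p, w1   [□-rule on 2 via w0Rw1]
7. ¬p, w2   [¬□-rule on 5: fresh world w2, w1Rw2]
Accessibility: w0Rw0, w0Rw1, w1Rw0, w1Rw1, w1Rw2, w2Rw1, w2Rw2
The negation has an open branch (countermodel exists).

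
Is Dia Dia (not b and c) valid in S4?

Not valid

Tableau for the negation not Dia Dia (not b and c):
1. not Dia Dia (not b and c), w0
2. not Dia (not b and c), w0   [neg-Dia-rule on 1 via w0Rw0]
3. not (not b and c), w0   [neg-Dia-rule on 2 via w0Rw0]
4. not c, w0   [neg-and-rule on 3 (branches; this branch)]
Accessibility: w0Rw0
The negation has an open branch (countermodel exists).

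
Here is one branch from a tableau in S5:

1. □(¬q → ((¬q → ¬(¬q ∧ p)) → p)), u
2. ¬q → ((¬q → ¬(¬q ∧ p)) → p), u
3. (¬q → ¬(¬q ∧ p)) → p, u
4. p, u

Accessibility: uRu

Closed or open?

There is no literal clash: for every atom and world, at most one sign appears.

No, open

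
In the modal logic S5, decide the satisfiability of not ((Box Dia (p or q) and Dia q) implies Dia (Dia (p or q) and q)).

1. not ((Box Dia (p or q) and Dia q) implies Dia (Dia (p or q) and q)), 0
2. Box Dia (p or q) and Dia q, 0
3. not Dia (Dia (p or q) and q), 0
4. Box Dia (p or q), 0
5. Dia q, 0
6. not (Dia (p or q) and q), 0
7. Dia (p or q), 0
8. not q, 0
9. q, 1
10. not (Dia (p or q) and q), 1
11. Dia (p or q), 1
12. not Dia (p or q), 1
13. not (p or q), 0
14. not p, 0
15. not (p or q), 1
16. not p, 1
17. not q, 1
Accessibility: 0R0, 0R1, 1R0, 1R1
Branch closes: q and not q both at 1.
(One branch shown.) All branches close.

No, unsatisfiable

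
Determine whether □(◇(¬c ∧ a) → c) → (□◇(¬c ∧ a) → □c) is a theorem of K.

Tableau for the negation ¬(□(◇(¬c ∧ a) → c) → (□◇(¬c ∧ a) → □c)):
1. ¬(□(◇(¬c ∧ a) → c) → (□◇(¬c ∧ a) → □c)), 0
2. □(◇(¬c ∧ a) → c), 0
3. ¬(□◇(¬c ∧ a) → □c), 0
4. □◇(¬c ∧ a), 0
5. ¬□c, 0
6. ¬c, 1
7. ◇(¬c ∧ a) → c, 1
8. ◇(¬c ∧ a), 1
9. ¬◇(¬c ∧ a), 1
10. ¬c ∧ a, 2
11. ¬c, 2
12. a, 2
13. ¬(¬c ∧ a), 2
14. ¬a, 2
Accessibility: 0R1, 1R2
Branch closes: a and ¬a both at 2.
Every branch of the negation's tableau closes; the branch above is one of them.

Yes, valid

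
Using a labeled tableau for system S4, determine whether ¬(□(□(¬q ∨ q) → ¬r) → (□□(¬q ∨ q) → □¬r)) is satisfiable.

1. ¬(□(□(¬q ∨ q) → ¬r) → (□□(¬q ∨ q) → □¬r)), w0
2. □(□(¬q ∨ q) → ¬r), w0
3. ¬(□□(¬q ∨ q) → □¬r), w0
4. □□(¬q ∨ q), w0
5. ¬□¬r, w0
6. □(¬q ∨ q) → ¬r, w0
7. □(¬q ∨ q), w0
8. ¬q ∨ q, w0
9. ¬r, w0
10. q, w0
11. r, w1
12. □(¬q ∨ q) → ¬r, w1
13. □(¬q ∨ q), w1
14. ¬q ∨ q, w1
15. ¬□(¬q ∨ q), w1
16. q, w1
17. ¬(¬q ∨ q), w2
18. q, w2
19. ¬q, w2
Accessibility: w0Rw0, w0Rw1, w0Rw2, w1Rw1, w1Rw2, w2Rw2
Branch closes: q and ¬q both at w2.
Every branch closes; the branch above is one of them.

Unsatisfiable (every branch closes)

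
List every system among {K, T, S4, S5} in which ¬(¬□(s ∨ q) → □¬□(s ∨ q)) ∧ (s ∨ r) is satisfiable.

S4-tableau for the formula:
1. ¬(¬□(s ∨ q) → □¬□(s ∨ q)) ∧ (s ∨ r), w0
2. ¬(¬□(s ∨ q) → □¬□(s ∨ q)), w0
3. s ∨ r, w0
4. ¬□(s ∨ q), w0
5. ¬□¬□(s ∨ q), w0
6. r, w0
7. ¬(s ∨ q), w1
8. ¬s, w1
9. ¬q, w1
10. □(s ∨ q), w2
11. s ∨ q, w2
12. q, w2
Accessibility: w0Rw0, w0Rw1, w0Rw2, w1Rw1, w2Rw2
Complete open branch: satisfiable in S4, hence also in K, T (this S4-model is also a K-model and a T-model).
S5-tableau for the formula:
1. ¬(¬□(s ∨ q) → □¬□(s ∨ q)) ∧ (s ∨ r), w0
2. ¬(¬□(s ∨ q) → □¬□(s ∨ q)), w0
3. s ∨ r, w0
4. ¬□(s ∨ q), w0
5. ¬□¬□(s ∨ q), w0
6. r, w0
7. ¬(s ∨ q), w1
8. ¬s, w1
9. ¬q, w1
10. □(s ∨ q), w2
11. s ∨ q, w0
12. s ∨ q, w1
13. s ∨ q, w2
14. q, w0
15. q, w1
Accessibility: w0Rw0, w0Rw1, w0Rw2, w1Rw0, w1Rw1, w1Rw2, w2Rw0, w2Rw1, w2Rw2
Branch closes: q and ¬q both at w1.
Every branch closes (one shown): unsatisfiable in S5.

K, T, S4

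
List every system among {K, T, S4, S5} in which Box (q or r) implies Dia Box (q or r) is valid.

T, S4, S5

T-tableau for the negation not (Box (q or r) implies Dia Box (q or r)):
1. not (Box (q or r) implies Dia Box (q or r)), u
2. Box (q or r), u   [neg-implies-rule on 1]
3. not Dia Box (q or r), u   [neg-implies-rule on 1]
4. q or r, u   [Box-rule on 2 via uRu]
5. not Box (q or r), u   [neg-Dia-rule on 3 via uRu]
6. r, u   [or-rule on 4 (branches; this branch)]
7. not (q or r), v   [neg-Box-rule on 5: fresh world v, uRv]
8. not q, v   [neg-or-rule on 7]
9. not r, v   [neg-or-rule on 7]
10. q or r, v   [Box-rule on 2 via uRv]
11. not Box (q or r), v   [neg-Dia-rule on 3 via uRv]
12. r, v   [or-rule on 10 (branches; this branch)]
Accessibility: uRu, uRv, vRv
Branch closes: r and not r both at v.
Every branch closes (one shown): valid in T, hence also in S4, S5 (every theorem of T is a theorem of S4 and S5).
K-tableau for the negation not (Box (q or r) implies Dia Box (q or r)):
1. not (Box (q or r) implies Dia Box (q or r)), u
2. Box (q or r), u   [neg-implies-rule on 1]
3. not Dia Box (q or r), u   [neg-implies-rule on 1]
Complete open branch: countermodel on a K-frame, so not valid in K.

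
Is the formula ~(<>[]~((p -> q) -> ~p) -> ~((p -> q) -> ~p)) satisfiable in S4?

Satisfiable (open branch found)

1. ~(<>[]~((p -> q) -> ~p) -> ~((p -> q) -> ~p)), w0
2. <>[]~((p -> q) -> ~p), w0   [~->-rule on 1]
3. (p -> q) -> ~p, w0   [~->-rule on 1]
4. ~p, w0   [->-rule on 3 (branches; this branch)]
5. []~((p -> q) -> ~p), w1   [<>-rule on 2: fresh world w1, w0Rw1]
6. ~((p -> q) -> ~p), w1   [[]-rule on 5 via w1Rw1]
7. p -> q, w1   [~->-rule on 6]
8. p, w1   [~->-rule on 6]
9. q, w1   [->-rule on 7 (branches; this branch)]
Accessibility: w0Rw0, w0Rw1, w1Rw1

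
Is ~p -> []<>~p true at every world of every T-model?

Tableau for the negation ~(~p -> []<>~p):
1. ~(~p -> []<>~p), u
2. ~p, u
3. ~[]<>~p, u
4. ~<>~p, v
5. p, v
Accessibility: uRu, uRv, vRv
The negation has an open branch (countermodel exists).

Not valid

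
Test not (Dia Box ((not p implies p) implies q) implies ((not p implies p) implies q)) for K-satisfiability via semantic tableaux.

Satisfiable (open branch found)

1. not (Dia Box ((not p implies p) implies q) implies ((not p implies p) implies q)), 0
2. Dia Box ((not p implies p) implies q), 0
3. not ((not p implies p) implies q), 0
4. not p implies p, 0
5. not q, 0
6. p, 0
7. Box ((not p implies p) implies q), 1
Accessibility: 0R1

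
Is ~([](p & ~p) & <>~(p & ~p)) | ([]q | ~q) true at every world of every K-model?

Valid

Tableau for the negation ~(~([](p & ~p) & <>~(p & ~p)) | ([]q | ~q)):
1. ~(~([](p & ~p) & <>~(p & ~p)) | ([]q | ~q)), w0
2. [](p & ~p) & <>~(p & ~p), w0
3. ~([]q | ~q), w0
4. [](p & ~p), w0
5. <>~(p & ~p), w0
6. ~[]q, w0
7. q, w0
8. ~(p & ~p), w1
9. p & ~p, w1
10. p, w1
11. ~p, w1
Accessibility: w0Rw1
Branch closes: p and ~p both at w1.
Every branch of the negation's tableau closes; the branch above is one of them.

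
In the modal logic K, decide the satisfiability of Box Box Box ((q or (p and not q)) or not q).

1. Box Box Box ((q or (p and not q)) or not q), w0

Yes, satisfiable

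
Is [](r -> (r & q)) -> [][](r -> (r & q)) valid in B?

Not valid

Tableau for the negation ~([](r -> (r & q)) -> [][](r -> (r & q))):
1. ~([](r -> (r & q)) -> [][](r -> (r & q))), w0
2. [](r -> (r & q)), w0
3. ~[][](r -> (r & q)), w0
4. r -> (r & q), w0
5. r & q, w0
6. r, w0
7. q, w0
8. ~[](r -> (r & q)), w1
9. r -> (r & q), w1
10. r & q, w1
11. r, w1
12. q, w1
13. ~(r -> (r & q)), w2
14. r, w2
15. ~(r & q), w2
16. ~q, w2
Accessibility: w0Rw0, w0Rw1, w1Rw0, w1Rw1, w1Rw2, w2Rw1, w2Rw2
The negation has an open branch (countermodel exists).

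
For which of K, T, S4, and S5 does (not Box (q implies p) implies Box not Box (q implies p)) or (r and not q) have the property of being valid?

S5-tableau for the negation not ((not Box (q implies p) implies Box not Box (q implies p)) or (r and not q)):
1. not ((not Box (q implies p) implies Box not Box (q implies p)) or (r and not q)), u
2. not (not Box (q implies p) implies Box not Box (q implies p)), u   [neg-or-rule on 1]
3. not (r and not q), u   [neg-or-rule on 1]
4. not Box (q implies p), u   [neg-implies-rule on 2]
5. not Box not Box (q implies p), u   [neg-implies-rule on 2]
6. q, u   [neg-and-rule on 3 (branches; this branch)]
7. not (q implies p), v   [neg-Box-rule on 4: fresh world v, uRv]
8. q, v   [neg-implies-rule on 7]
9. not p, v   [neg-implies-rule on 7]
10. Box (q implies p), w   [neg-Box-rule on 5: fresh world w, uRw]
11. q implies p, u   [Box-rule on 10 via wRu]
12. q implies p, v   [Box-rule on 10 via wRv]
13. q implies p, w   [Box-rule on 10 via wRw]
14. p, u   [implies-rule on 11 (branches; this branch)]
15. p, v   [implies-rule on 12 (branches; this branch)]
Accessibility: uRu, uRv, uRw, vRu, vRv, vRw, wRu, wRv, wRw
Branch closes: p and not p both at v.
Every branch closes (one shown): valid in S5.
S4-tableau for the negation not ((not Box (q implies p) implies Box not Box (q implies p)) or (r and not q)):
1. not ((not Box (q implies p) implies Box not Box (q implies p)) or (r and not q)), u
2. not (not Box (q implies p) implies Box not Box (q implies p)), u   [neg-or-rule on 1]
3. not (r and not q), u   [neg-or-rule on 1]
4. not Box (q implies p), u   [neg-implies-rule on 2]
5. not Box not Box (q implies p), u   [neg-implies-rule on 2]
6. q, u   [neg-and-rule on 3 (branches; this branch)]
7. not (q implies p), v   [neg-Box-rule on 4: fresh world v, uRv]
8. q, v   [neg-implies-rule on 7]
9. not p, v   [neg-implies-rule on 7]
10. Box (q implies p), w   [neg-Box-rule on 5: fresh world w, uRw]
11. q implies p, w   [Box-rule on 10 via wRw]
12. p, w   [implies-rule on 11 (branches; this branch)]
Accessibility: uRu, uRv, uRw, vRv, wRw
Complete open branch: countermodel on an S4-frame, so not valid in S4, nor in K, T (the same frame is also a K-frame and a T-frame).

S5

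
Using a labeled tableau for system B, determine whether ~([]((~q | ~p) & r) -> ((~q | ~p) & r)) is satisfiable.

1. ~([]((~q | ~p) & r) -> ((~q | ~p) & r)), u
2. []((~q | ~p) & r), u
3. ~((~q | ~p) & r), u
4. (~q | ~p) & r, u
5. ~q | ~p, u
6. r, u
7. ~(~q | ~p), u
8. q, u
9. p, u
10. ~p, u
Accessibility: uRu
Branch closes: p and ~p both at u.
All branches of the tableau close; one closing branch shown above.

Unsatisfiable (every branch closes)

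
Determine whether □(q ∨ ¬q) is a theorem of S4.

Tableau for the negation ¬□(q ∨ ¬q):
1. ¬□(q ∨ ¬q), u
2. ¬(q ∨ ¬q), v
3. ¬q, v
4. q, v
Accessibility: uRu, uRv, vRv
Branch closes: q and ¬q both at v.
Every branch of the negation's tableau closes; the branch above is one of them.

Yes, valid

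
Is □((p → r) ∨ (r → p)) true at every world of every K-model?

Yes, valid

Tableau for the negation ¬□((p → r) ∨ (r → p)):
1. ¬□((p → r) ∨ (r → p)), u
2. ¬((p → r) ∨ (r → p)), v
3. ¬(p → r), v
4. ¬(r → p), v
5. p, v
6. ¬r, v
7. r, v
8. ¬p, v
Accessibility: uRv
Branch closes: r and ¬r both at v.
Every branch of the negation's tableau closes; the branch above is one of them.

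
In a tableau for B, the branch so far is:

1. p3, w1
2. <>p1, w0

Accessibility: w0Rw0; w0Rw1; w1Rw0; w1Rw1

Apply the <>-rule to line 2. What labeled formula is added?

a fresh world w2 with w0Rw2, and p1 at w2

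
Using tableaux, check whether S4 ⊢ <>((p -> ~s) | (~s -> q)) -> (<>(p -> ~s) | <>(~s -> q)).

Tableau for the negation ~(<>((p -> ~s) | (~s -> q)) -> (<>(p -> ~s) | <>(~s -> q))):
1. ~(<>((p -> ~s) | (~s -> q)) -> (<>(p -> ~s) | <>(~s -> q))), w0
2. <>((p -> ~s) | (~s -> q)), w0
3. ~(<>(p -> ~s) | <>(~s -> q)), w0
4. ~<>(p -> ~s), w0
5. ~<>(~s -> q), w0
6. ~(p -> ~s), w0
7. p, w0
8. s, w0
9. ~(~s -> q), w0
10. ~s, w0
11. ~q, w0
Accessibility: w0Rw0
Branch closes: s and ~s both at w0.
All branches of the negation close; one closing branch shown above.

Valid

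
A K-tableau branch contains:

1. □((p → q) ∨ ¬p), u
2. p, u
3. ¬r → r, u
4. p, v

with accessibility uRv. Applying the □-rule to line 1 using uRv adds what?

(p → q) ∨ ¬p, v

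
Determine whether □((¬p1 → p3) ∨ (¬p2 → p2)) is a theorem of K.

Tableau for the negation ¬□((¬p1 → p3) ∨ (¬p2 → p2)):
1. ¬□((¬p1 → p3) ∨ (¬p2 → p2)), 0
2. ¬((¬p1 → p3) ∨ (¬p2 → p2)), 1   [¬□-rule on 1: fresh world 1, 0R1]
3. ¬(¬p1 → p3), 1   [¬∨-rule on 2]
4. ¬(¬p2 → p2), 1   [¬∨-rule on 2]
5. ¬p1, 1   [¬→-rule on 3]
6. ¬p3, 1   [¬→-rule on 3]
7. ¬p2, 1   [¬→-rule on 4]
Accessibility: 0R1
The negation has an open branch (countermodel exists).

No, not valid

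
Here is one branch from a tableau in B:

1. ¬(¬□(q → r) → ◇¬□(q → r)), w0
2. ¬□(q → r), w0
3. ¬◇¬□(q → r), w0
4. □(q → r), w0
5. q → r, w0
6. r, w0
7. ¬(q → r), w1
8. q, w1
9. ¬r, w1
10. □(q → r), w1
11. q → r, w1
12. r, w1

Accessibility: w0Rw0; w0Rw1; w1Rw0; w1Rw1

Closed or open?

Closed

Both r and ¬r appear at w1.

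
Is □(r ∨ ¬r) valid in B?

Yes, valid

Tableau for the negation ¬□(r ∨ ¬r):
1. ¬□(r ∨ ¬r), 0
2. ¬(r ∨ ¬r), 1
3. ¬r, 1
4. r, 1
Accessibility: 0R0, 0R1, 1R0, 1R1
Branch closes: r and ¬r both at 1.
All branches of the negation close; one closing branch shown above.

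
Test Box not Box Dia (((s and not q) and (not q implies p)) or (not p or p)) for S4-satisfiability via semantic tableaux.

1. Box not Box Dia (((s and not q) and (not q implies p)) or (not p or p)), u
2. not Box Dia (((s and not q) and (not q implies p)) or (not p or p)), u
3. not Dia (((s and not q) and (not q implies p)) or (not p or p)), v
4. not Box Dia (((s and not q) and (not q implies p)) or (not p or p)), v
5. not (((s and not q) and (not q implies p)) or (not p or p)), v
6. not ((s and not q) and (not q implies p)), v
7. not (not p or p), v
8. p, v
9. not p, v
Accessibility: uRu, uRv, vRv
Branch closes: p and not p both at v.
(One branch shown.) All branches close.

No, unsatisfiable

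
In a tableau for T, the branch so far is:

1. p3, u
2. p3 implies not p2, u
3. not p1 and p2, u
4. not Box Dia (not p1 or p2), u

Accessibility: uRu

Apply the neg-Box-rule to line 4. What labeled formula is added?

a fresh world v with uRv, and not Dia (not p1 or p2) at v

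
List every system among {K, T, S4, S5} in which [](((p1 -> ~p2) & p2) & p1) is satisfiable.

T-tableau for the formula:
1. [](((p1 -> ~p2) & p2) & p1), w0
2. ((p1 -> ~p2) & p2) & p1, w0
3. (p1 -> ~p2) & p2, w0
4. p1, w0
5. p1 -> ~p2, w0
6. p2, w0
7. ~p2, w0
Accessibility: w0Rw0
Branch closes: p2 and ~p2 both at w0.
Every branch closes (one shown): unsatisfiable in T, hence also in S4, S5 (every S4/S5-frame is a T-frame).
K-tableau for the formula:
1. [](((p1 -> ~p2) & p2) & p1), w0
Complete open branch: satisfiable in K.

K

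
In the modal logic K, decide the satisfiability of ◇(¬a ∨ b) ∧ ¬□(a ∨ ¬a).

1. ◇(¬a ∨ b) ∧ ¬□(a ∨ ¬a), w0
2. ◇(¬a ∨ b), w0   [∧-rule on 1]
3. ¬□(a ∨ ¬a), w0   [∧-rule on 1]
4. ¬a ∨ b, w1   [◇-rule on 2: fresh world w1, w0Rw1]
5. b, w1   [∨-rule on 4 (branches; this branch)]
6. ¬(a ∨ ¬a), w2   [¬□-rule on 3: fresh world w2, w0Rw2]
7. ¬a, w2   [¬∨-rule on 6]
8. a, w2   [¬∨-rule on 6]
Accessibility: w0Rw1, w0Rw2
Branch closes: a and ¬a both at w2.
(One branch shown.) All branches close.

Unsatisfiable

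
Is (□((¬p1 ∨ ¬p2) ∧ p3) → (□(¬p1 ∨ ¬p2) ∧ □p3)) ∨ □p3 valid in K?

Valid in K

Tableau for the negation ¬((□((¬p1 ∨ ¬p2) ∧ p3) → (□(¬p1 ∨ ¬p2) ∧ □p3)) ∨ □p3):
1. ¬((□((¬p1 ∨ ¬p2) ∧ p3) → (□(¬p1 ∨ ¬p2) ∧ □p3)) ∨ □p3), u
2. ¬(□((¬p1 ∨ ¬p2) ∧ p3) → (□(¬p1 ∨ ¬p2) ∧ □p3)), u
3. ¬□p3, u
4. □((¬p1 ∨ ¬p2) ∧ p3), u
5. ¬(□(¬p1 ∨ ¬p2) ∧ □p3), u
6. ¬p3, v
7. (¬p1 ∨ ¬p2) ∧ p3, v
8. ¬p1 ∨ ¬p2, v
9. p3, v
Accessibility: uRv
Branch closes: p3 and ¬p3 both at v.
All branches of the negation close; one closing branch shown above.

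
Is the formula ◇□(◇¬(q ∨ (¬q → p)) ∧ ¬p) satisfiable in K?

1. ◇□(◇¬(q ∨ (¬q → p)) ∧ ¬p), 0
2. □(◇¬(q ∨ (¬q → p)) ∧ ¬p), 1   [◇-rule on 1: fresh world 1, 0R1]
Accessibility: 0R1

Yes, satisfiable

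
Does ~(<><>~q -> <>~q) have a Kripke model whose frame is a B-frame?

1. ~(<><>~q -> <>~q), 0
2. <><>~q, 0
3. ~<>~q, 0
4. q, 0
5. <>~q, 1
6. q, 1
7. ~q, 2
Accessibility: 0R0, 0R1, 1R0, 1R1, 1R2, 2R1, 2R2

Yes, satisfiable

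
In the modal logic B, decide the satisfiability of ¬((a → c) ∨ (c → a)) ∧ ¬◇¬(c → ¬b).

Unsatisfiable

1. ¬((a → c) ∨ (c → a)) ∧ ¬◇¬(c → ¬b), u
2. ¬((a → c) ∨ (c → a)), u
3. ¬◇¬(c → ¬b), u
4. ¬(a → c), u
5. ¬(c → a), u
6. a, u
7. ¬c, u
8. c, u
9. ¬a, u
Accessibility: uRu
Branch closes: c and ¬c both at u.
All branches of the tableau close; one closing branch shown above.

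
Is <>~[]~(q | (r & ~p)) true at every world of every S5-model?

Invalid (countermodel exists)

Tableau for the negation ~<>~[]~(q | (r & ~p)):
1. ~<>~[]~(q | (r & ~p)), 0
2. []~(q | (r & ~p)), 0
3. ~(q | (r & ~p)), 0
4. ~q, 0
5. ~(r & ~p), 0
6. p, 0
Accessibility: 0R0
The negation has an open branch (countermodel exists).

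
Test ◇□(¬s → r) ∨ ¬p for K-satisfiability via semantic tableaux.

Satisfiable

1. ◇□(¬s → r) ∨ ¬p, u
2. ¬p, u   [∨-rule on 1 (branches; this branch)]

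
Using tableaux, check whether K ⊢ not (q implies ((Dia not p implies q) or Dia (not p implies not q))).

Tableau for the negation q implies ((Dia not p implies q) or Dia (not p implies not q)):
1. q implies ((Dia not p implies q) or Dia (not p implies not q)), 0
2. (Dia not p implies q) or Dia (not p implies not q), 0   [implies-rule on 1 (branches; this branch)]
3. Dia (not p implies not q), 0   [or-rule on 2 (branches; this branch)]
4. not p implies not q, 1   [Dia-rule on 3: fresh world 1, 0R1]
5. not q, 1   [implies-rule on 4 (branches; this branch)]
Accessibility: 0R1
The negation has an open branch (countermodel exists).

Not valid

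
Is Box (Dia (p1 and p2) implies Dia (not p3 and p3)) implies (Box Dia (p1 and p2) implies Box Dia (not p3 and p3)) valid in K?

Tableau for the negation not (Box (Dia (p1 and p2) implies Dia (not p3 and p3)) implies (Box Dia (p1 and p2) implies Box Dia (not p3 and p3))):
1. not (Box (Dia (p1 and p2) implies Dia (not p3 and p3)) implies (Box Dia (p1 and p2) implies Box Dia (not p3 and p3))), 0
2. Box (Dia (p1 and p2) implies Dia (not p3 and p3)), 0   [neg-implies-rule on 1]
3. not (Box Dia (p1 and p2) implies Box Dia (not p3 and p3)), 0   [neg-implies-rule on 1]
4. Box Dia (p1 and p2), 0   [neg-implies-rule on 3]
5. not Box Dia (not p3 and p3), 0   [neg-implies-rule on 3]
6. not Dia (not p3 and p3), 1   [neg-Box-rule on 5: fresh world 1, 0R1]
7. Dia (p1 and p2) implies Dia (not p3 and p3), 1   [Box-rule on 2 via 0R1]
8. Dia (p1 and p2), 1   [Box-rule on 4 via 0R1]
9. Dia (not p3 and p3), 1   [implies-rule on 7 (branches; this branch)]
10. p1 and p2, 2   [Dia-rule on 8: fresh world 2, 1R2]
11. p1, 2   [and-rule on 10]
12. p2, 2   [and-rule on 10]
13. not (not p3 and p3), 2   [neg-Dia-rule on 6 via 1R2]
14. not p3, 2   [neg-and-rule on 13 (branches; this branch)]
15. not p3 and p3, 3   [Dia-rule on 9: fresh world 3, 1R3]
16. not p3, 3   [and-rule on 15]
17. p3, 3   [and-rule on 15]
Accessibility: 0R1, 1R2, 1R3
Branch closes: p3 and not p3 both at 3.
Every branch of the negation's tableau closes; the branch above is one of them.

Valid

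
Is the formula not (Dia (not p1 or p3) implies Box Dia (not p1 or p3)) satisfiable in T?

Satisfiable (open branch found)

1. not (Dia (not p1 or p3) implies Box Dia (not p1 or p3)), w0
2. Dia (not p1 or p3), w0
3. not Box Dia (not p1 or p3), w0
4. not p1 or p3, w1
5. p3, w1
6. not Dia (not p1 or p3), w2
7. not (not p1 or p3), w2
8. p1, w2
9. not p3, w2
Accessibility: w0Rw0, w0Rw1, w0Rw2, w1Rw1, w2Rw2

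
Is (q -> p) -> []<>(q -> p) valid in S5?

Yes, valid

Tableau for the negation ~((q -> p) -> []<>(q -> p)):
1. ~((q -> p) -> []<>(q -> p)), w0
2. q -> p, w0
3. ~[]<>(q -> p), w0
4. p, w0
5. ~<>(q -> p), w1
6. ~(q -> p), w0
7. q, w0
8. ~p, w0
Accessibility: w0Rw0, w0Rw1, w1Rw0, w1Rw1
Branch closes: p and ~p both at w0.
Every branch of the negation's tableau closes; the branch above is one of them.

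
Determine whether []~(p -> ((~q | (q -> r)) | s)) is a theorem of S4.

Tableau for the negation ~[]~(p -> ((~q | (q -> r)) | s)):
1. ~[]~(p -> ((~q | (q -> r)) | s)), u
2. p -> ((~q | (q -> r)) | s), v
3. (~q | (q -> r)) | s, v
4. s, v
Accessibility: uRu, uRv, vRv
The negation has an open branch (countermodel exists).

No, not valid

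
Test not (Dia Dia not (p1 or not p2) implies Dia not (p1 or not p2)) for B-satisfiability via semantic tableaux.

1. not (Dia Dia not (p1 or not p2) implies Dia not (p1 or not p2)), w0
2. Dia Dia not (p1 or not p2), w0
3. not Dia not (p1 or not p2), w0
4. p1 or not p2, w0
5. not p2, w0
6. Dia not (p1 or not p2), w1
7. p1 or not p2, w1
8. not p2, w1
9. not (p1 or not p2), w2
10. not p1, w2
11. p2, w2
Accessibility: w0Rw0, w0Rw1, w1Rw0, w1Rw1, w1Rw2, w2Rw1, w2Rw2

Satisfiable (open branch found)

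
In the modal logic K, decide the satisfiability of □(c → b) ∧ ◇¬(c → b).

1. □(c → b) ∧ ◇¬(c → b), w0
2. □(c → b), w0   [∧-rule on 1]
3. ◇¬(c → b), w0   [∧-rule on 1]
4. ¬(c → b), w1   [◇-rule on 3: fresh world w1, w0Rw1]
5. c, w1   [¬→-rule on 4]
6. ¬b, w1   [¬→-rule on 4]
7. c → b, w1   [□-rule on 2 via w0Rw1]
8. b, w1   [→-rule on 7 (branches; this branch)]
Accessibility: w0Rw1
Branch closes: b and ¬b both at w1.
All branches of the tableau close; one closing branch shown above.

Unsatisfiable (every branch closes)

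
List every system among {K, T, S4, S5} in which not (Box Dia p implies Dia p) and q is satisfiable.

T-tableau for the formula:
1. not (Box Dia p implies Dia p) and q, u
2. not (Box Dia p implies Dia p), u   [and-rule on 1]
3. q, u   [and-rule on 1]
4. Box Dia p, u   [neg-implies-rule on 2]
5. not Dia p, u   [neg-implies-rule on 2]
6. Dia p, u   [Box-rule on 4 via uRu]
7. not p, u   [neg-Dia-rule on 5 via uRu]
8. p, v   [Dia-rule on 6: fresh world v, uRv]
9. Dia p, v   [Box-rule on 4 via uRv]
10. not p, v   [neg-Dia-rule on 5 via uRv]
Accessibility: uRu, uRv, vRv
Branch closes: p and not p both at v.
Every branch closes (one shown): unsatisfiable in T, hence also in S4, S5 (every S4/S5-frame is a T-frame).
K-tableau for the formula:
1. not (Box Dia p implies Dia p) and q, u
2. not (Box Dia p implies Dia p), u   [and-rule on 1]
3. q, u   [and-rule on 1]
4. Box Dia p, u   [neg-implies-rule on 2]
5. not Dia p, u   [neg-implies-rule on 2]
Complete open branch: satisfiable in K.

K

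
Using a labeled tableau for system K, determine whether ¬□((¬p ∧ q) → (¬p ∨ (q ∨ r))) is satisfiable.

No, unsatisfiable

1. ¬□((¬p ∧ q) → (¬p ∨ (q ∨ r))), w0
2. ¬((¬p ∧ q) → (¬p ∨ (q ∨ r))), w1
3. ¬p ∧ q, w1
4. ¬(¬p ∨ (q ∨ r)), w1
5. ¬p, w1
6. q, w1
7. p, w1
8. ¬(q ∨ r), w1
Accessibility: w0Rw1
Branch closes: p and ¬p both at w1.
Every branch closes; the branch above is one of them.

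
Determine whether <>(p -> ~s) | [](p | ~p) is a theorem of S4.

Tableau for the negation ~(<>(p -> ~s) | [](p | ~p)):
1. ~(<>(p -> ~s) | [](p | ~p)), u
2. ~<>(p -> ~s), u
3. ~[](p | ~p), u
4. ~(p -> ~s), u
5. p, u
6. s, u
7. ~(p | ~p), v
8. ~p, v
9. p, v
Accessibility: uRu, uRv, vRv
Branch closes: p and ~p both at v.
Every branch of the negation's tableau closes; the branch above is one of them.

Yes, valid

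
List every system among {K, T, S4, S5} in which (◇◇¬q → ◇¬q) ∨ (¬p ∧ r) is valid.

S4, S5

T-tableau for the negation ¬((◇◇¬q → ◇¬q) ∨ (¬p ∧ r)):
1. ¬((◇◇¬q → ◇¬q) ∨ (¬p ∧ r)), w0
2. ¬(◇◇¬q → ◇¬q), w0   [¬∨-rule on 1]
3. ¬(¬p ∧ r), w0   [¬∨-rule on 1]
4. ◇◇¬q, w0   [¬→-rule on 2]
5. ¬◇¬q, w0   [¬→-rule on 2]
6. q, w0   [¬◇-rule on 5 via w0Rw0]
7. ¬r, w0   [¬∧-rule on 3 (branches; this branch)]
8. ◇¬q, w1   [◇-rule on 4: fresh world w1, w0Rw1]
9. q, w1   [¬◇-rule on 5 via w0Rw1]
10. ¬q, w2   [◇-rule on 8: fresh world w2, w1Rw2]
Accessibility: w0Rw0, w0Rw1, w1Rw1, w1Rw2, w2Rw2
Complete open branch: countermodel on a T-frame, so not valid in T, nor in K (the same frame is also a K-frame).
S4-tableau for the negation ¬((◇◇¬q → ◇¬q) ∨ (¬p ∧ r)):
1. ¬((◇◇¬q → ◇¬q) ∨ (¬p ∧ r)), w0
2. ¬(◇◇¬q → ◇¬q), w0   [¬∨-rule on 1]
3. ¬(¬p ∧ r), w0   [¬∨-rule on 1]
4. ◇◇¬q, w0   [¬→-rule on 2]
5. ¬◇¬q, w0   [¬→-rule on 2]
6. q, w0   [¬◇-rule on 5 via w0Rw0]
7. ¬r, w0   [¬∧-rule on 3 (branches; this branch)]
8. ◇¬q, w1   [◇-rule on 4: fresh world w1, w0Rw1]
9. q, w1   [¬◇-rule on 5 via w0Rw1]
10. ¬q, w2   [◇-rule on 8: fresh world w2, w1Rw2]
11. q, w2   [¬◇-rule on 5 via w0Rw2]
Accessibility: w0Rw0, w0Rw1, w0Rw2, w1Rw1, w1Rw2, w2Rw2
Branch closes: q and ¬q both at w2.
Every branch closes (one shown): valid in S4, hence also in S5 (every theorem of S4 is a theorem of S5).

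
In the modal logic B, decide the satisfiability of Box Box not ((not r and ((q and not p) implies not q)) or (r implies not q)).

Satisfiable (open branch found)

1. Box Box not ((not r and ((q and not p) implies not q)) or (r implies not q)), u
2. Box not ((not r and ((q and not p) implies not q)) or (r implies not q)), u   [Box-rule on 1 via uRu]
3. not ((not r and ((q and not p) implies not q)) or (r implies not q)), u   [Box-rule on 2 via uRu]
4. not (not r and ((q and not p) implies not q)), u   [neg-or-rule on 3]
5. not (r implies not q), u   [neg-or-rule on 3]
6. r, u   [neg-implies-rule on 5]
7. q, u   [neg-implies-rule on 5]
8. not ((q and not p) implies not q), u   [neg-and-rule on 4 (branches; this branch)]
9. q and not p, u   [neg-implies-rule on 8]
10. not p, u   [and-rule on 9]
Accessibility: uRu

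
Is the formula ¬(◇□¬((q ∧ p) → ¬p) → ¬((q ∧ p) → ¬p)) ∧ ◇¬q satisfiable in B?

Unsatisfiable

1. ¬(◇□¬((q ∧ p) → ¬p) → ¬((q ∧ p) → ¬p)) ∧ ◇¬q, u
2. ¬(◇□¬((q ∧ p) → ¬p) → ¬((q ∧ p) → ¬p)), u   [∧-rule on 1]
3. ◇¬q, u   [∧-rule on 1]
4. ◇□¬((q ∧ p) → ¬p), u   [¬→-rule on 2]
5. (q ∧ p) → ¬p, u   [¬→-rule on 2]
6. ¬(q ∧ p), u   [→-rule on 5 (branches; this branch)]
7. ¬q, u   [¬∧-rule on 6 (branches; this branch)]
8. ¬q, v   [◇-rule on 3: fresh world v, uRv]
9. □¬((q ∧ p) → ¬p), w   [◇-rule on 4: fresh world w, uRw]
10. ¬((q ∧ p) → ¬p), u   [□-rule on 9 via wRu]
11. q ∧ p, u   [¬→-rule on 10]
12. p, u   [¬→-rule on 10]
13. q, u   [∧-rule on 11]
Accessibility: uRu, uRv, uRw, vRu, vRv, wRu, wRw
Branch closes: q and ¬q both at u.
Every branch closes; the branch above is one of them.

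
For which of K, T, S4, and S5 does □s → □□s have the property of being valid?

S4, S5

T-tableau for the negation ¬(□s → □□s):
1. ¬(□s → □□s), w0
2. □s, w0
3. ¬□□s, w0
4. s, w0
5. ¬□s, w1
6. s, w1
7. ¬s, w2
Accessibility: w0Rw0, w0Rw1, w1Rw1, w1Rw2, w2Rw2
Complete open branch: countermodel on a T-frame, so not valid in T, nor in K (the same frame is also a K-frame).
S4-tableau for the negation ¬(□s → □□s):
1. ¬(□s → □□s), w0
2. □s, w0
3. ¬□□s, w0
4. s, w0
5. ¬□s, w1
6. s, w1
7. ¬s, w2
8. s, w2
Accessibility: w0Rw0, w0Rw1, w0Rw2, w1Rw1, w1Rw2, w2Rw2
Branch closes: s and ¬s both at w2.
Every branch closes (one shown): valid in S4, hence also in S5 (every theorem of S4 is a theorem of S5).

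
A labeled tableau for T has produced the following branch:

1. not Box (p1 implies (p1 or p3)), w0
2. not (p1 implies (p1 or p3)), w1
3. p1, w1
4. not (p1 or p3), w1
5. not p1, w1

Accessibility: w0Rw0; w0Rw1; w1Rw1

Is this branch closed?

Both p1 and not p1 appear at w1.

Closed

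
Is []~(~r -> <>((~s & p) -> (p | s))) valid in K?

Not valid

Tableau for the negation ~[]~(~r -> <>((~s & p) -> (p | s))):
1. ~[]~(~r -> <>((~s & p) -> (p | s))), w0
2. ~r -> <>((~s & p) -> (p | s)), w1
3. <>((~s & p) -> (p | s)), w1
4. (~s & p) -> (p | s), w2
5. p | s, w2
6. s, w2
Accessibility: w0Rw1, w1Rw2
The negation has an open branch (countermodel exists).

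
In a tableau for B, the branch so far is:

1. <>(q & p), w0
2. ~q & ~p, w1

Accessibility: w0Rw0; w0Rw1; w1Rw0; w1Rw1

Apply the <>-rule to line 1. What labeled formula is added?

a fresh world w2 with w0Rw2, and q & p at w2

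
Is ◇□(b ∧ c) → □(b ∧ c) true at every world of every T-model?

Invalid (countermodel exists)

Tableau for the negation ¬(◇□(b ∧ c) → □(b ∧ c)):
1. ¬(◇□(b ∧ c) → □(b ∧ c)), u
2. ◇□(b ∧ c), u
3. ¬□(b ∧ c), u
4. □(b ∧ c), v
5. b ∧ c, v
6. b, v
7. c, v
8. ¬(b ∧ c), w
9. ¬c, w
Accessibility: uRu, uRv, uRw, vRv, wRw
The negation has an open branch (countermodel exists).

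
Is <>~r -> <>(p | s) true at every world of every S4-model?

Tableau for the negation ~(<>~r -> <>(p | s)):
1. ~(<>~r -> <>(p | s)), w0
2. <>~r, w0
3. ~<>(p | s), w0
4. ~(p | s), w0
5. ~p, w0
6. ~s, w0
7. ~r, w1
8. ~(p | s), w1
9. ~p, w1
10. ~s, w1
Accessibility: w0Rw0, w0Rw1, w1Rw1
The negation has an open branch (countermodel exists).

Not valid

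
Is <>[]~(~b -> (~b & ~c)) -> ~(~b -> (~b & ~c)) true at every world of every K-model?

Invalid (countermodel exists)

Tableau for the negation ~(<>[]~(~b -> (~b & ~c)) -> ~(~b -> (~b & ~c))):
1. ~(<>[]~(~b -> (~b & ~c)) -> ~(~b -> (~b & ~c))), w0
2. <>[]~(~b -> (~b & ~c)), w0
3. ~b -> (~b & ~c), w0
4. ~b & ~c, w0
5. ~b, w0
6. ~c, w0
7. []~(~b -> (~b & ~c)), w1
Accessibility: w0Rw1
The negation has an open branch (countermodel exists).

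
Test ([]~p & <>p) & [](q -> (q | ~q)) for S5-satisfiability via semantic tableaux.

Unsatisfiable (every branch closes)

1. ([]~p & <>p) & [](q -> (q | ~q)), 0
2. []~p & <>p, 0
3. [](q -> (q | ~q)), 0
4. []~p, 0
5. <>p, 0
6. q -> (q | ~q), 0
7. ~p, 0
8. q | ~q, 0
9. ~q, 0
10. p, 1
11. q -> (q | ~q), 1
12. ~p, 1
Accessibility: 0R0, 0R1, 1R0, 1R1
Branch closes: p and ~p both at 1.
All branches of the tableau close; one closing branch shown above.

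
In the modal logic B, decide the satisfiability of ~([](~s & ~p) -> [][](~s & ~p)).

Yes, satisfiable

1. ~([](~s & ~p) -> [][](~s & ~p)), u
2. [](~s & ~p), u
3. ~[][](~s & ~p), u
4. ~s & ~p, u
5. ~s, u
6. ~p, u
7. ~[](~s & ~p), v
8. ~s & ~p, v
9. ~s, v
10. ~p, v
11. ~(~s & ~p), w
12. p, w
Accessibility: uRu, uRv, vRu, vRv, vRw, wRv, wRw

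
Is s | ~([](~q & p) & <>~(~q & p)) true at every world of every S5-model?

Tableau for the negation ~(s | ~([](~q & p) & <>~(~q & p))):
1. ~(s | ~([](~q & p) & <>~(~q & p))), u
2. ~s, u   [~|-rule on 1]
3. [](~q & p) & <>~(~q & p), u   [~|-rule on 1]
4. [](~q & p), u   [&-rule on 3]
5. <>~(~q & p), u   [&-rule on 3]
6. ~q & p, u   [[]-rule on 4 via uRu]
7. ~q, u   [&-rule on 6]
8. p, u   [&-rule on 6]
9. ~(~q & p), v   [<>-rule on 5: fresh world v, uRv]
10. ~q & p, v   [[]-rule on 4 via uRv]
11. ~q, v   [&-rule on 10]
12. p, v   [&-rule on 10]
13. ~p, v   [~&-rule on 9 (branches; this branch)]
Accessibility: uRu, uRv, vRu, vRv
Branch closes: p and ~p both at v.
Every branch of the negation's tableau closes; the branch above is one of them.

Valid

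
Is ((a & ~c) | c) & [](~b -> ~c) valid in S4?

Not valid

Tableau for the negation ~(((a & ~c) | c) & [](~b -> ~c)):
1. ~(((a & ~c) | c) & [](~b -> ~c)), u
2. ~[](~b -> ~c), u   [~&-rule on 1 (branches; this branch)]
3. ~(~b -> ~c), v   [~[]-rule on 2: fresh world v, uRv]
4. ~b, v   [~->-rule on 3]
5. c, v   [~->-rule on 3]
Accessibility: uRu, uRv, vRv
The negation has an open branch (countermodel exists).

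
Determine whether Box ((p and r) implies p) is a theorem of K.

Valid

Tableau for the negation not Box ((p and r) implies p):
1. not Box ((p and r) implies p), u
2. not ((p and r) implies p), v
3. p and r, v
4. not p, v
5. p, v
6. r, v
Accessibility: uRv
Branch closes: p and not p both at v.
Every branch of the negation's tableau closes; the branch above is one of them.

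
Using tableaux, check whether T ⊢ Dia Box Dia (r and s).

Invalid (countermodel exists)

Tableau for the negation not Dia Box Dia (r and s):
1. not Dia Box Dia (r and s), u
2. not Box Dia (r and s), u
3. not Dia (r and s), v
4. not Box Dia (r and s), v
5. not (r and s), v
6. not s, v
7. not Dia (r and s), w
8. not (r and s), w
9. not s, w
Accessibility: uRu, uRv, vRv, vRw, wRw
The negation has an open branch (countermodel exists).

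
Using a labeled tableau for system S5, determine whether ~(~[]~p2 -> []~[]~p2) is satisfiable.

Unsatisfiable

1. ~(~[]~p2 -> []~[]~p2), 0
2. ~[]~p2, 0   [~->-rule on 1]
3. ~[]~[]~p2, 0   [~->-rule on 1]
4. p2, 1   [~[]-rule on 2: fresh world 1, 0R1]
5. []~p2, 2   [~[]-rule on 3: fresh world 2, 0R2]
6. ~p2, 0   [[]-rule on 5 via 2R0]
7. ~p2, 1   [[]-rule on 5 via 2R1]
Accessibility: 0R0, 0R1, 0R2, 1R0, 1R1, 1R2, 2R0, 2R1, 2R2
Branch closes: p2 and ~p2 both at 1.
All branches of the tableau close; one closing branch shown above.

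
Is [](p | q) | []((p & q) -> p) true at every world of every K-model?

Yes, valid

Tableau for the negation ~([](p | q) | []((p & q) -> p)):
1. ~([](p | q) | []((p & q) -> p)), w0
2. ~[](p | q), w0
3. ~[]((p & q) -> p), w0
4. ~(p | q), w1
5. ~p, w1
6. ~q, w1
7. ~((p & q) -> p), w2
8. p & q, w2
9. ~p, w2
10. p, w2
11. q, w2
Accessibility: w0Rw1, w0Rw2
Branch closes: p and ~p both at w2.
All branches of the negation close; one closing branch shown above.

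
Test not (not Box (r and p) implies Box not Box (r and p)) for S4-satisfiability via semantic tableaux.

Satisfiable

1. not (not Box (r and p) implies Box not Box (r and p)), 0
2. not Box (r and p), 0
3. not Box not Box (r and p), 0
4. not (r and p), 1
5. not p, 1
6. Box (r and p), 2
7. r and p, 2
8. r, 2
9. p, 2
Accessibility: 0R0, 0R1, 0R2, 1R1, 2R2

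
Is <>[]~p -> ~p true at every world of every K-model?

No, not valid

Tableau for the negation ~(<>[]~p -> ~p):
1. ~(<>[]~p -> ~p), w0
2. <>[]~p, w0
3. p, w0
4. []~p, w1
Accessibility: w0Rw1
The negation has an open branch (countermodel exists).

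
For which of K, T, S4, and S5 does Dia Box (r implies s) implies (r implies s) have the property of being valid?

S4-tableau for the negation not (Dia Box (r implies s) implies (r implies s)):
1. not (Dia Box (r implies s) implies (r implies s)), 0
2. Dia Box (r implies s), 0
3. not (r implies s), 0
4. r, 0
5. not s, 0
6. Box (r implies s), 1
7. r implies s, 1
8. s, 1
Accessibility: 0R0, 0R1, 1R1
Complete open branch: countermodel on an S4-frame, so not valid in S4, nor in K, T (the same frame is also a K-frame and a T-frame).
S5-tableau for the negation not (Dia Box (r implies s) implies (r implies s)):
1. not (Dia Box (r implies s) implies (r implies s)), 0
2. Dia Box (r implies s), 0
3. not (r implies s), 0
4. r, 0
5. not s, 0
6. Box (r implies s), 1
7. r implies s, 0
8. r implies s, 1
9. s, 0
Accessibility: 0R0, 0R1, 1R0, 1R1
Branch closes: s and not s both at 0.
Every branch closes (one shown): valid in S5.

S5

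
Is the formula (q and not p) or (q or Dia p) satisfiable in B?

1. (q and not p) or (q or Dia p), u
2. q or Dia p, u
3. Dia p, u
4. p, v
Accessibility: uRu, uRv, vRu, vRv

Yes, satisfiable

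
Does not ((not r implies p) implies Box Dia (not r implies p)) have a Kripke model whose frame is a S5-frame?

Unsatisfiable (every branch closes)

1. not ((not r implies p) implies Box Dia (not r implies p)), w0
2. not r implies p, w0
3. not Box Dia (not r implies p), w0
4. p, w0
5. not Dia (not r implies p), w1
6. not (not r implies p), w0
7. not r, w0
8. not p, w0
Accessibility: w0Rw0, w0Rw1, w1Rw0, w1Rw1
Branch closes: p and not p both at w0.
(One branch shown.) All branches close.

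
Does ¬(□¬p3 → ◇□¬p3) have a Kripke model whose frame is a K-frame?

1. ¬(□¬p3 → ◇□¬p3), u
2. □¬p3, u
3. ¬◇□¬p3, u

Satisfiable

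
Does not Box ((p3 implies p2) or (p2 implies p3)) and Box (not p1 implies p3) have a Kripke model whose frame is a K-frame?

Unsatisfiable

1. not Box ((p3 implies p2) or (p2 implies p3)) and Box (not p1 implies p3), 0
2. not Box ((p3 implies p2) or (p2 implies p3)), 0   [and-rule on 1]
3. Box (not p1 implies p3), 0   [and-rule on 1]
4. not ((p3 implies p2) or (p2 implies p3)), 1   [neg-Box-rule on 2: fresh world 1, 0R1]
5. not (p3 implies p2), 1   [neg-or-rule on 4]
6. not (p2 implies p3), 1   [neg-or-rule on 4]
7. p3, 1   [neg-implies-rule on 5]
8. not p2, 1   [neg-implies-rule on 5]
9. p2, 1   [neg-implies-rule on 6]
10. not p3, 1   [neg-implies-rule on 6]
Accessibility: 0R1
Branch closes: p2 and not p2 both at 1.
(One branch shown.) All branches close.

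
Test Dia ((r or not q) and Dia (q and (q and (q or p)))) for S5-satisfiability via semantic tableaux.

Satisfiable (open branch found)

1. Dia ((r or not q) and Dia (q and (q and (q or p)))), u
2. (r or not q) and Dia (q and (q and (q or p))), v
3. r or not q, v
4. Dia (q and (q and (q or p))), v
5. not q, v
6. q and (q and (q or p)), w
7. q, w
8. q and (q or p), w
9. q or p, w
10. p, w
Accessibility: uRu, uRv, uRw, vRu, vRv, vRw, wRu, wRv, wRw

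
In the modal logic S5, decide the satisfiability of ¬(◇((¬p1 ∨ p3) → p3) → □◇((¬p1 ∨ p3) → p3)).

No, unsatisfiable

1. ¬(◇((¬p1 ∨ p3) → p3) → □◇((¬p1 ∨ p3) → p3)), 0
2. ◇((¬p1 ∨ p3) → p3), 0
3. ¬□◇((¬p1 ∨ p3) → p3), 0
4. (¬p1 ∨ p3) → p3, 1
5. ¬(¬p1 ∨ p3), 1
6. p1, 1
7. ¬p3, 1
8. ¬◇((¬p1 ∨ p3) → p3), 2
9. ¬((¬p1 ∨ p3) → p3), 0
10. ¬p1 ∨ p3, 0
11. ¬p3, 0
12. ¬((¬p1 ∨ p3) → p3), 1
13. ¬p1 ∨ p3, 1
14. ¬((¬p1 ∨ p3) → p3), 2
15. ¬p1 ∨ p3, 2
16. ¬p3, 2
17. ¬p1, 0
18. p3, 1
Accessibility: 0R0, 0R1, 0R2, 1R0, 1R1, 1R2, 2R0, 2R1, 2R2
Branch closes: p3 and ¬p3 both at 1.
(One branch shown.) All branches close.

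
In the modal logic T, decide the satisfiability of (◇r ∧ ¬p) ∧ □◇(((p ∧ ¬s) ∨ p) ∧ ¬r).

1. (◇r ∧ ¬p) ∧ □◇(((p ∧ ¬s) ∨ p) ∧ ¬r), u
2. ◇r ∧ ¬p, u
3. □◇(((p ∧ ¬s) ∨ p) ∧ ¬r), u
4. ◇r, u
5. ¬p, u
6. ◇(((p ∧ ¬s) ∨ p) ∧ ¬r), u
7. r, v
8. ◇(((p ∧ ¬s) ∨ p) ∧ ¬r), v
9. ((p ∧ ¬s) ∨ p) ∧ ¬r, w
10. (p ∧ ¬s) ∨ p, w
11. ¬r, w
12. ◇(((p ∧ ¬s) ∨ p) ∧ ¬r), w
13. p, w
14. ((p ∧ ¬s) ∨ p) ∧ ¬r, x
15. (p ∧ ¬s) ∨ p, x
16. ¬r, x
17. p, x
18. ((p ∧ ¬s) ∨ p) ∧ ¬r, y
19. (p ∧ ¬s) ∨ p, y
20. ¬r, y
21. p, y
Accessibility: uRu, uRv, uRw, vRv, vRx, wRw, wRy, xRx, yRy

Satisfiable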